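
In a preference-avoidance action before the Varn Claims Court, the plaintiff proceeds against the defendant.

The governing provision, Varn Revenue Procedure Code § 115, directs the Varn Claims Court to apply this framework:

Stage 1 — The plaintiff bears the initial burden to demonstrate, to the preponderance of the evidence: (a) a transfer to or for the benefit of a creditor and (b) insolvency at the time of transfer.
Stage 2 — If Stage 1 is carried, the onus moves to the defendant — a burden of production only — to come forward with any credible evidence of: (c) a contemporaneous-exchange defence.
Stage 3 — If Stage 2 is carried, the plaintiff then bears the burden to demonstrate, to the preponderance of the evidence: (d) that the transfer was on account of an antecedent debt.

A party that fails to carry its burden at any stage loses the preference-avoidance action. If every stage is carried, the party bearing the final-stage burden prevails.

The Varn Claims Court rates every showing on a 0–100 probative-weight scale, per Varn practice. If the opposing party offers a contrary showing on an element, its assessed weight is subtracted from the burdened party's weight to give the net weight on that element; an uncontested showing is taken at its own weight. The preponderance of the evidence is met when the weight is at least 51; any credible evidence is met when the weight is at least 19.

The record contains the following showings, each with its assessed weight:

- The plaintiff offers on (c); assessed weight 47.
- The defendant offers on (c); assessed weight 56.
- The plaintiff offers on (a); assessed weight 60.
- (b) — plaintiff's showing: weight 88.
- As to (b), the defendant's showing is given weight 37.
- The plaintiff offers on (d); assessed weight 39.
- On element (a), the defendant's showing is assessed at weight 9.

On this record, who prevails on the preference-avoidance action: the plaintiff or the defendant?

Stage 1 (plaintiff, the preponderance of the evidence, weight is at least 51): (a) net 60−9=51 ≥ 51 — meets; (b) net 88−37=51 ≥ 51 — meets.
  All elements met. The burden passes to the defendant.
Stage 2 (defendant, any credible evidence, weight is at least 19): (c) net 56−47=9 < 19 — fails.
  Not every element is met, so the defendant fails to carry Stage 2.
The analysis ends at Stage 2; the plaintiff prevails.

plaintiff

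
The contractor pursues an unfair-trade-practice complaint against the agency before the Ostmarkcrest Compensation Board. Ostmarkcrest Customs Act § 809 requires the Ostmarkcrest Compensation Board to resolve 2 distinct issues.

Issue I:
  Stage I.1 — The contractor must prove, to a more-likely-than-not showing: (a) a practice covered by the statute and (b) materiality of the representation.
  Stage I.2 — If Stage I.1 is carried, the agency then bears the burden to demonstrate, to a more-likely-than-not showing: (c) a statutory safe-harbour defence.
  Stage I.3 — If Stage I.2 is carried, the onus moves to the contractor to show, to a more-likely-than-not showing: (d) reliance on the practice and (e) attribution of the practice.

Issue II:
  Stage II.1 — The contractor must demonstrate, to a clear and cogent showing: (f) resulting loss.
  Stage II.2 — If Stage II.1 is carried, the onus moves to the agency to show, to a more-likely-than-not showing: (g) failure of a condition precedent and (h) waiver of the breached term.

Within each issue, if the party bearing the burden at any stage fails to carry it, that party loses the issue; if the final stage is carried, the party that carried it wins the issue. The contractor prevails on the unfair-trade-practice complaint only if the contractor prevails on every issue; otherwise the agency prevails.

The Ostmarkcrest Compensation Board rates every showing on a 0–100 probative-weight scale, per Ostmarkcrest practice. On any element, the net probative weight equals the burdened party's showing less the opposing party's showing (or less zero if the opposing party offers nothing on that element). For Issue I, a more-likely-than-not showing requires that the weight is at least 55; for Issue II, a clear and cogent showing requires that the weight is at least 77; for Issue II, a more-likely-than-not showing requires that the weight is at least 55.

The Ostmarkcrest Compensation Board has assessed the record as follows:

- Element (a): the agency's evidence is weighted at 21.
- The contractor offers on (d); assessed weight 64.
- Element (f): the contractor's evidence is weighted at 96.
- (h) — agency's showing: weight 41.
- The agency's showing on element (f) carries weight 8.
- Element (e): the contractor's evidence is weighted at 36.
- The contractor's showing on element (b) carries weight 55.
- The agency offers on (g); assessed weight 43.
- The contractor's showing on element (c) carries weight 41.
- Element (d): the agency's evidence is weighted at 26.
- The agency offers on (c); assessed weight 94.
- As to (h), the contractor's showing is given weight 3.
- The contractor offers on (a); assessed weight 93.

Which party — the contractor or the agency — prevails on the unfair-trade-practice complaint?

— Issue I —
Stage I.1 — burden on contractor; standard: a more-likely-than-not showing (weight is at least 55).
    (a): 93 − 21 = 72 ≥ 55 [met]
    (b): 55 ≥ 55 [met]
  Stage I.1 carried; the burden shifts to the agency.
Stage I.2 — burden on agency; standard: a more-likely-than-not showing (weight is at least 55).
    (c): 94 − 41 = 53 < 55 [not met]
  Stage I.2 not carried; the agency fails its burden.
So the contractor prevails on this issue.
— Issue II —
Stage II.1 (contractor, a clear and cogent showing, weight is at least 77): (f) net 96−8=88 ≥ 77 — meets.
  All elements met. The burden passes to the agency.
Stage II.2 (agency, a more-likely-than-not showing, weight is at least 55): (g) 43 < 55 — fails; (h) net 41−3=38 < 55 — fails.
  The agency does not carry Stage II.2.
So the contractor prevails on this issue.
Per-issue: Issue I → contractor; Issue II → contractor. The contractor must prevail on every issue; overall, the contractor prevails.

contractor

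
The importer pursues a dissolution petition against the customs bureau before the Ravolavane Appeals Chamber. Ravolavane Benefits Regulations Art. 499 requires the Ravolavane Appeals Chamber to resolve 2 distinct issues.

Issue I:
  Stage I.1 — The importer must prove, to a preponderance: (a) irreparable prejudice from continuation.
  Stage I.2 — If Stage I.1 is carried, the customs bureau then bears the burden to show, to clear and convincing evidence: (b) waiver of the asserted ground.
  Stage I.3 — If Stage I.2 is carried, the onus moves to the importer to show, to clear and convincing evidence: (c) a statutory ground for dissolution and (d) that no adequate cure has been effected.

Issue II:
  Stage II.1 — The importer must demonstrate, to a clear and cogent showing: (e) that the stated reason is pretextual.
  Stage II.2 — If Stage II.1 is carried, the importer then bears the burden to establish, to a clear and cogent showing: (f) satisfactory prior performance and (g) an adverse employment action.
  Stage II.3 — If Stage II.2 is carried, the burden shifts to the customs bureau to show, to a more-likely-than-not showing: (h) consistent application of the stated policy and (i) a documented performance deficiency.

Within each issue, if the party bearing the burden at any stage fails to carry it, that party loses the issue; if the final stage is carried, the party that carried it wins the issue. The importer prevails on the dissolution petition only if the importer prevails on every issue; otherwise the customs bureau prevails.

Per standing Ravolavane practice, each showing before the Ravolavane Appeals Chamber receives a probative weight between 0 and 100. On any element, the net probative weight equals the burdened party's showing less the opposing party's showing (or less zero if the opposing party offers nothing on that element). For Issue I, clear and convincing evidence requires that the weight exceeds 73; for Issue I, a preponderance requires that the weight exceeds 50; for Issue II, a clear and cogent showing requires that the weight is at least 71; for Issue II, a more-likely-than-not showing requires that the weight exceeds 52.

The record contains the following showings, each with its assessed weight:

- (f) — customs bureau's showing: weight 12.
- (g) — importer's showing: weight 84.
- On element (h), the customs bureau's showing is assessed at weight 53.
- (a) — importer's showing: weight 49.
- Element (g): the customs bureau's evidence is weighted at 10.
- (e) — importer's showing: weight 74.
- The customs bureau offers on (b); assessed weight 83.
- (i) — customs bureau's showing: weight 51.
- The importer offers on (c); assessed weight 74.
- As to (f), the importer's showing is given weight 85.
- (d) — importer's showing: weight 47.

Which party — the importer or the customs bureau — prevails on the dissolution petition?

— Issue I —
Stage I.1 (importer, a preponderance, weight exceeds 50): (a) 49 ≤ 50 — fails.
  Not every element is met, so the importer fails to carry Stage I.1.
The analysis ends at Stage I.1; the customs bureau prevails on this issue.
— Issue II —
At Stage II.1 the importer must meet a clear and cogent showing (weight is at least 71): on (e) the weight is 74, which does reach 71, so (e) meets the standard.
  Stage II.1 is satisfied; the importer continues to bear the burden.
At Stage II.2 the importer must meet a clear and cogent showing (weight is at least 71): on (f) the weight is 85 less the opposing 12 gives net 73, which does reach 71, so (f) meets the standard; on (g) the weight is 84 less the opposing 10 gives net 74, ≥ 71, so (g) meets the standard.
  Stage II.2 is satisfied; the onus moves to the customs bureau.
At Stage II.3 the customs bureau must meet a more-likely-than-not showing (weight exceeds 52): on (h) the weight is 53, > 52, so (h) meets the standard; on (i) the weight is 51, ≤ 52, so (i) does not meet the standard.
  The customs bureau does not carry Stage II.3.
The analysis ends at Stage II.3; the importer prevails on this issue.
Per-issue: Issue I → customs bureau; Issue II → importer. The importer must prevail on every issue; overall, the customs bureau prevails.

customs bureau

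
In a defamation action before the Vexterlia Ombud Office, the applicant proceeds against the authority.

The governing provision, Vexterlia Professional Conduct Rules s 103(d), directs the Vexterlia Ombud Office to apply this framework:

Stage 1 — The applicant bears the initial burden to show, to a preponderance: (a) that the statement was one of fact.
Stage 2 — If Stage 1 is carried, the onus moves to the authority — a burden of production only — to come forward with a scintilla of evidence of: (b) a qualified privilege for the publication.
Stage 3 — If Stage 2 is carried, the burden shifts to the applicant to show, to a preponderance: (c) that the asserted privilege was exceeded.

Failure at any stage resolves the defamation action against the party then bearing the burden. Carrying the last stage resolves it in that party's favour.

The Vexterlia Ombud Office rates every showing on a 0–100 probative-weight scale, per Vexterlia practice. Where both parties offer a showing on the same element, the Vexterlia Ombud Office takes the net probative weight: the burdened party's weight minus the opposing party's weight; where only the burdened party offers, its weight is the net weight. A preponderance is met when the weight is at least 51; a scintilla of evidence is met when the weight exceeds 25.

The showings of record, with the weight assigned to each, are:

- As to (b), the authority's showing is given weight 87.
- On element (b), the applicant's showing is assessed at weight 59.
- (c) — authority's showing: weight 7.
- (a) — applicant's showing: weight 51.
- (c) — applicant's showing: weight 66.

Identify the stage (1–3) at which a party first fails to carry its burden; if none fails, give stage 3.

Stage 1 — burden on applicant; standard: a preponderance (weight is at least 51).
    (a): 51 ≥ 51 [met]
  Stage 1 is satisfied; the onus moves to the authority.
Stage 2 — burden on authority; standard: a scintilla of evidence (weight exceeds 25).
    (b): 87 − 59 = 28 > 25 [met]
  Stage 2 is satisfied; the onus moves to the applicant.
Stage 3 — burden on applicant; standard: a preponderance (weight is at least 51).
    (c): 66 − 7 = 59 ≥ 51 [met]
  All elements met at the final stage.
All stages carried — the applicant prevails.

stage 3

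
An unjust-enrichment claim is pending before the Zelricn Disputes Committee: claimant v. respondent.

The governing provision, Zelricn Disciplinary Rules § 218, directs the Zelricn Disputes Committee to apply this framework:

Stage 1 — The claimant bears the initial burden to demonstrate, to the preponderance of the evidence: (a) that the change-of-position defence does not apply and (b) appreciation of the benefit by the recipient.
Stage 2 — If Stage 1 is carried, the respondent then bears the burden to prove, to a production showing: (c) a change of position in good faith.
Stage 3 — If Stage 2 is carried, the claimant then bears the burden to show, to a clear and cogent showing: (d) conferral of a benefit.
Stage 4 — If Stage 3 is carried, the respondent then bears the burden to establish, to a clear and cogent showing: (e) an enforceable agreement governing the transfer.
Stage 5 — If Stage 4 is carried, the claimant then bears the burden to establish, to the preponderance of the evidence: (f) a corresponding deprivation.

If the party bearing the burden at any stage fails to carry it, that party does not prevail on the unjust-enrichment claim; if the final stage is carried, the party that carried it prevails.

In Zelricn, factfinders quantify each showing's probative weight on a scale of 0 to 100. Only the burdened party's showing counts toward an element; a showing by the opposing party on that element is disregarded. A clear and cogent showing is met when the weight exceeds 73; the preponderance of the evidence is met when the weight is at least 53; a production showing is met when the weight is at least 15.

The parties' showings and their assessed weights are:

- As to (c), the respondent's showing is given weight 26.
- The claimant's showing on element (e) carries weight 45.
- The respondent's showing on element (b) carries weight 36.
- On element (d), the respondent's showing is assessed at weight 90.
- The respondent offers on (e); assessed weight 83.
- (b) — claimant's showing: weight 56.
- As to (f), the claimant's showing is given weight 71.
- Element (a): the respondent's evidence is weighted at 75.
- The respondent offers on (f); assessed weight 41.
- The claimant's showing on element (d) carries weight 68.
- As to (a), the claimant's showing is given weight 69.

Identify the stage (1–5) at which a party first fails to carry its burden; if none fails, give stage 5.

At Stage 1 the claimant must meet the preponderance of the evidence (weight is at least 53): on (a) the weight is 69 (the respondent's 75 is given no effect), ≥ 53, so (a) meets the standard; on (b) the weight is 56 (the respondent's 36 is given no effect), which does reach 53, so (b) meets the standard.
  All elements met. The burden passes to the respondent.
At Stage 2 the respondent must meet a production showing (weight is at least 15): on (c) the weight is 26, which does reach 15, so (c) meets the standard.
  All elements met. The burden passes to the claimant.
At Stage 3 the claimant must meet a clear and cogent showing (weight exceeds 73): on (d) the weight is 68 (the respondent's 90 is given no effect), which does not exceed 73, so (d) does not meet the standard.
  The claimant does not carry Stage 3.
The analysis ends at Stage 3; the respondent prevails.

stage 3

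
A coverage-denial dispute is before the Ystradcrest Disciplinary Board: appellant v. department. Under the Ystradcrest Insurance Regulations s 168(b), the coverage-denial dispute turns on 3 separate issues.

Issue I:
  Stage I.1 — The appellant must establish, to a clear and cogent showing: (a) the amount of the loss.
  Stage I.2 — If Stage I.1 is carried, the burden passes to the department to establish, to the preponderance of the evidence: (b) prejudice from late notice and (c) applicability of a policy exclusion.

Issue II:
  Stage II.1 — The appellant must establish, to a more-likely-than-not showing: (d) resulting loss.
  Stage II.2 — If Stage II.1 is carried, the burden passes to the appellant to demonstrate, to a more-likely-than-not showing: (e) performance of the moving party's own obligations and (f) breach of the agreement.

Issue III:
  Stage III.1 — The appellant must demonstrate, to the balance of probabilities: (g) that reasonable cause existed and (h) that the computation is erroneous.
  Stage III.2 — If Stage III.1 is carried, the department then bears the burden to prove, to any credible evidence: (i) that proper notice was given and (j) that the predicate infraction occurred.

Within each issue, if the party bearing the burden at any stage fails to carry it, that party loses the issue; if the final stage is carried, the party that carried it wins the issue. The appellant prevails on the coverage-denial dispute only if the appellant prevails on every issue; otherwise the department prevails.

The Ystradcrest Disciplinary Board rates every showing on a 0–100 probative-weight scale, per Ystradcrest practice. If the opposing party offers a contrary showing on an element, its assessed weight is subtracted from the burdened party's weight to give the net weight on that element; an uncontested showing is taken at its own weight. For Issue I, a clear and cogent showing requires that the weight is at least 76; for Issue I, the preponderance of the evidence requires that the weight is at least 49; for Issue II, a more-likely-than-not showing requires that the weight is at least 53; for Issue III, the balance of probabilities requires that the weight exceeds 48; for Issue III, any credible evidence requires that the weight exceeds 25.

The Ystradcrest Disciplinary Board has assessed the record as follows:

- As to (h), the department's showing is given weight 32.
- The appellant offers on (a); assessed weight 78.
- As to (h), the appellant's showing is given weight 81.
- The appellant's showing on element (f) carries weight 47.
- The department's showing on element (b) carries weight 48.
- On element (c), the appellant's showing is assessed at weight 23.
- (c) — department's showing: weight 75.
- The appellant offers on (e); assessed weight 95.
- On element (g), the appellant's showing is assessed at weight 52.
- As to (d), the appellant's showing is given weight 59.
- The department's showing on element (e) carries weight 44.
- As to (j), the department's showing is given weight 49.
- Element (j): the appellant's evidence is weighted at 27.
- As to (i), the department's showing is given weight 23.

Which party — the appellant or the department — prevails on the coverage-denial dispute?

department

— Issue I —
Stage I.1 — burden on appellant; standard: a clear and cogent showing (weight is at least 76).
    (a): 78 ≥ 76 [met]
  The appellant carries Stage I.1; the department now bears the burden.
Stage I.2 — burden on department; standard: the preponderance of the evidence (weight is at least 49).
    (b): 48 < 49 [not met]
    (c): 75 − 23 = 52 ≥ 49 [met]
  Stage I.2 not carried; the department fails its burden.
So the appellant prevails on this issue.
— Issue II —
At Stage II.1 the appellant must meet a more-likely-than-not showing (weight is at least 53): on (d) the weight is 59, which does reach 53, so (d) meets the standard.
  All elements met. The appellant retains the burden for Stage II.2.
At Stage II.2 the appellant must meet a more-likely-than-not showing (weight is at least 53): on (e) the weight is 95 less the opposing 44 gives net 51, which does not reach 53, so (e) does not meet the standard; on (f) the weight is 47, < 53, so (f) does not meet the standard.
  Stage II.2 not carried; the appellant fails its burden.
The analysis ends at Stage II.2; the department prevails on this issue.
— Issue III —
At Stage III.1 the appellant must meet the balance of probabilities (weight exceeds 48): on (g) the weight is 52, which does exceed 48, so (g) meets the standard; on (h) the weight is 81 less the opposing 32 gives net 49, > 48, so (h) meets the standard.
  Stage III.1 is satisfied; the onus moves to the department.
At Stage III.2 the department must meet any credible evidence (weight exceeds 25): on (i) the weight is 23, ≤ 25, so (i) does not meet the standard; on (j) the weight is 49 less the opposing 27 gives net 22, ≤ 25, so (j) does not meet the standard.
  Stage III.2 not carried; the department fails its burden.
The appellant prevails on this issue.
Per-issue: Issue I → appellant; Issue II → department; Issue III → appellant. The appellant must prevail on every issue; overall, the department prevails.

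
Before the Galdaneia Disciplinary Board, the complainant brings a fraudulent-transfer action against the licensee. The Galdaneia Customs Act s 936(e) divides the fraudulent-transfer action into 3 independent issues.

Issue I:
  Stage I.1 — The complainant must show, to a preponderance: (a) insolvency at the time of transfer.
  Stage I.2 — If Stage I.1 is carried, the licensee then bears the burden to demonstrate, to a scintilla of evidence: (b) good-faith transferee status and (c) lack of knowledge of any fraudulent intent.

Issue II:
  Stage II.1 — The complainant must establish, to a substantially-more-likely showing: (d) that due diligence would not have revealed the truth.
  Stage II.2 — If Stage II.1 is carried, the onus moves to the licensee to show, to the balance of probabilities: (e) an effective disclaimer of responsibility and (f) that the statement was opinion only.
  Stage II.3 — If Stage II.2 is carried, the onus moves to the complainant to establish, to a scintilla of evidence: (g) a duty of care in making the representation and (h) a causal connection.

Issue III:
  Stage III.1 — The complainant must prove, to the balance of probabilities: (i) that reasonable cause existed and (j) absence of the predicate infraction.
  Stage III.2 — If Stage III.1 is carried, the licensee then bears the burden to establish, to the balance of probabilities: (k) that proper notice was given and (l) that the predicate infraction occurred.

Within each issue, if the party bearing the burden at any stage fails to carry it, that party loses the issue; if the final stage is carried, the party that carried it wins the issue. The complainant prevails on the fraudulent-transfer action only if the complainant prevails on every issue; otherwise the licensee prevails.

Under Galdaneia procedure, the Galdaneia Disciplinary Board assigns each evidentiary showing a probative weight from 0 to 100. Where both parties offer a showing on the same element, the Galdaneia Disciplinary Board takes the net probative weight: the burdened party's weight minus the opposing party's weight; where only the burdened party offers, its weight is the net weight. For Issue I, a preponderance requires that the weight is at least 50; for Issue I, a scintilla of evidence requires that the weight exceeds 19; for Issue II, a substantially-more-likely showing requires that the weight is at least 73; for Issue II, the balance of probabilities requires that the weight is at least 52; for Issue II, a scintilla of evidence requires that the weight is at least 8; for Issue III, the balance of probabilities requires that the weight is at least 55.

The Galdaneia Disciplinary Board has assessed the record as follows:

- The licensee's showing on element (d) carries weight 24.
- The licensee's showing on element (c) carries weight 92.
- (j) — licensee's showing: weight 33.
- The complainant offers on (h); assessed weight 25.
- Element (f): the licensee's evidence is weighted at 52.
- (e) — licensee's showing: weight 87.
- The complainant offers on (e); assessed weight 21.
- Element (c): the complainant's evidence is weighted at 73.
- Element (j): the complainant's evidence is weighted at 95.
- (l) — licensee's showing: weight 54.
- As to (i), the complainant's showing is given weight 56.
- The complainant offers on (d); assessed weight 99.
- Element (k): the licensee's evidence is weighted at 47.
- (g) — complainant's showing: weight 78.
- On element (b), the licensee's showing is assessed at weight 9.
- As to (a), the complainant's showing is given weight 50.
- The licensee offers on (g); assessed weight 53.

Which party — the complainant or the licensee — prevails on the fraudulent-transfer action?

complainant

— Issue I —
At Stage I.1 the complainant must meet a preponderance (weight is at least 50): on (a) the weight is 50, ≥ 50, so (a) meets the standard.
  Stage I.1 is satisfied; the onus moves to the licensee.
At Stage I.2 the licensee must meet a scintilla of evidence (weight exceeds 19): on (b) the weight is 9, ≤ 19, so (b) does not meet the standard; on (c) the weight is 92 less the opposing 73 gives net 19, which does not exceed 19, so (c) does not meet the standard.
  Stage I.2 not carried; the licensee fails its burden.
The complainant prevails on this issue.
— Issue II —
Stage II.1 — burden on complainant; standard: a substantially-more-likely showing (weight is at least 73).
    (d): 99 − 24 = 75 ≥ 73 [met]
  All elements met. The burden passes to the licensee.
Stage II.2 — burden on licensee; standard: the balance of probabilities (weight is at least 52).
    (e): 87 − 21 = 66 ≥ 52 [met]
    (f): 52 ≥ 52 [met]
  Stage II.2 carried; the burden shifts to the complainant.
Stage II.3 — burden on complainant; standard: a scintilla of evidence (weight is at least 8).
    (g): 78 − 53 = 25 ≥ 8 [met]
    (h): 25 ≥ 8 [met]
  All elements met at the final stage.
Every stage carried; the complainant prevails on this issue.
— Issue III —
Stage III.1 — burden on complainant; standard: the balance of probabilities (weight is at least 55).
    (i): 56 ≥ 55 [met]
    (j): 95 − 33 = 62 ≥ 55 [met]
  Stage III.1 carried; the burden shifts to the licensee.
Stage III.2 — burden on licensee; standard: the balance of probabilities (weight is at least 55).
    (k): 47 < 55 [not met]
    (l): 54 < 55 [not met]
  Not every element is met, so the licensee fails to carry Stage III.2.
The analysis ends at Stage III.2; the complainant prevails on this issue.
Per-issue: Issue I → complainant; Issue II → complainant; Issue III → complainant. The complainant must prevail on every issue; overall, the complainant prevails.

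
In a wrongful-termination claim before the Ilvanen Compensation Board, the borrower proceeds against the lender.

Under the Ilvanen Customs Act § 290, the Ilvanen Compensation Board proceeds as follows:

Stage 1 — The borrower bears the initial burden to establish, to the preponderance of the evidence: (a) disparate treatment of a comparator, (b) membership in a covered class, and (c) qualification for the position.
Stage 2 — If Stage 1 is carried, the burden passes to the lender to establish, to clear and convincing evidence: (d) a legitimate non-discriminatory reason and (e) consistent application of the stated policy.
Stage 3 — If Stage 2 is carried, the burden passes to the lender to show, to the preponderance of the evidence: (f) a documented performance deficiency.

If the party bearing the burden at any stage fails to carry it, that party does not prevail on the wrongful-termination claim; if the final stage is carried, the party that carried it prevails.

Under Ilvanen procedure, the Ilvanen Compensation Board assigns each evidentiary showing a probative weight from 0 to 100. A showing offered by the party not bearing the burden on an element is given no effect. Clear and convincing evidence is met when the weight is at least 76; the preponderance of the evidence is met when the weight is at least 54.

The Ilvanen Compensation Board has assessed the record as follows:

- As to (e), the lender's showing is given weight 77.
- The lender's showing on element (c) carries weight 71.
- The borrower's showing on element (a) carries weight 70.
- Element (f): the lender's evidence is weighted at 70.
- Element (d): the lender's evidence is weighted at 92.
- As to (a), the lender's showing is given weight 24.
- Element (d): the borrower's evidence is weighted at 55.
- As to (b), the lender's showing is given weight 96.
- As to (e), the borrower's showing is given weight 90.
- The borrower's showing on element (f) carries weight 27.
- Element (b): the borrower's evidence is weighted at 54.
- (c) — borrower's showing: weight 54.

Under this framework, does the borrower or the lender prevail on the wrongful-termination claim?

At Stage 1 the borrower must meet the preponderance of the evidence (weight is at least 54): on (a) the weight is 70 (the lender's 24 is given no effect), ≥ 54, so (a) meets the standard; on (b) the weight is 54 (the lender's 96 is given no effect), which does reach 54, so (b) meets the standard; on (c) the weight is 54 (the lender's 71 is given no effect), which does reach 54, so (c) meets the standard.
  Stage 1 is satisfied; the onus moves to the lender.
At Stage 2 the lender must meet clear and convincing evidence (weight is at least 76): on (d) the weight is 92 (the borrower's 55 is given no effect), ≥ 76, so (d) meets the standard; on (e) the weight is 77 (the borrower's 90 is given no effect), ≥ 76, so (e) meets the standard.
  Stage 2 carried; the burden remains with the lender.
At Stage 3 the lender must meet the preponderance of the evidence (weight is at least 54): on (f) the weight is 70 (the borrower's 27 is given no effect), which does reach 54, so (f) meets the standard.
  Stage 3 carried; the final stage is satisfied.
Every stage carried; the lender prevails.

lender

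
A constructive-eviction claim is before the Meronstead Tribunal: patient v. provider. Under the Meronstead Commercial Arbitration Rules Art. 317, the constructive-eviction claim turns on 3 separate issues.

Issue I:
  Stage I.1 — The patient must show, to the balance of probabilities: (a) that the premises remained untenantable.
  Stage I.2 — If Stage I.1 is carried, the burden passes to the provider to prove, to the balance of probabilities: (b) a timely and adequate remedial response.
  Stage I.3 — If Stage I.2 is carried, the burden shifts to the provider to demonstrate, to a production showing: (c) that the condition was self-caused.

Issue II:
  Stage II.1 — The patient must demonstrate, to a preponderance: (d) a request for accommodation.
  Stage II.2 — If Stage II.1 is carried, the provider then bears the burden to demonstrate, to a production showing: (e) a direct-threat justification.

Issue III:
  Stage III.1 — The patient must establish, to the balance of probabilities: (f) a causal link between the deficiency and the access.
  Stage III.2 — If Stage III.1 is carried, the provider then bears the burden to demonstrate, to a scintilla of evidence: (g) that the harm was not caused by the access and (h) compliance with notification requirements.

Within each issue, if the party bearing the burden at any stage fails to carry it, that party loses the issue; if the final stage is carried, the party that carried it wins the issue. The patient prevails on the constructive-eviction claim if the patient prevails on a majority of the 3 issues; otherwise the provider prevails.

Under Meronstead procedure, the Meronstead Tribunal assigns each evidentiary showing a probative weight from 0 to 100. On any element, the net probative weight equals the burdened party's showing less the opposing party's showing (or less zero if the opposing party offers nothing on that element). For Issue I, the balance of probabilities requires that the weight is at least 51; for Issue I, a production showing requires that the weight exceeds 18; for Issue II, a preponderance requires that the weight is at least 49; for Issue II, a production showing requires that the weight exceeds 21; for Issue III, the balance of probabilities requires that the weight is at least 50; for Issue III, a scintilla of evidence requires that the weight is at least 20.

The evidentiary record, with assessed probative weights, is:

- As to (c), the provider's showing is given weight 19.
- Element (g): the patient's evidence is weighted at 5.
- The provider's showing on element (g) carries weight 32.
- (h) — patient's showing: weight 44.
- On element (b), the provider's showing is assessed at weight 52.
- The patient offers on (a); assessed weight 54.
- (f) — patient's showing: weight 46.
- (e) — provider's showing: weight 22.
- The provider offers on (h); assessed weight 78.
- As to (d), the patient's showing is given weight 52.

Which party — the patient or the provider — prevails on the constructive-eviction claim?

— Issue I —
Stage I.1 (patient, the balance of probabilities, weight is at least 51): (a) 54 ≥ 51 — meets.
  The patient carries Stage I.1; the provider now bears the burden.
Stage I.2 (provider, the balance of probabilities, weight is at least 51): (b) 52 ≥ 51 — meets.
  Stage I.2 carried; the burden remains with the provider.
Stage I.3 (provider, a production showing, weight exceeds 18): (c) 19 > 18 — meets.
  The provider carries the last stage.
With every stage satisfied, the provider prevails on this issue.
— Issue II —
At Stage II.1 the patient must meet a preponderance (weight is at least 49): on (d) the weight is 52, which does reach 49, so (d) meets the standard.
  Stage II.1 is satisfied; the onus moves to the provider.
At Stage II.2 the provider must meet a production showing (weight exceeds 21): on (e) the weight is 22, which does exceed 21, so (e) meets the standard.
  The provider carries the last stage.
With every stage satisfied, the provider prevails on this issue.
— Issue III —
Stage III.1 — burden on patient; standard: the balance of probabilities (weight is at least 50).
    (f): 46 < 50 [not met]
  The patient does not carry Stage III.1.
The analysis ends at Stage III.1; the provider prevails on this issue.
Per-issue: Issue I → provider; Issue II → provider; Issue III → provider. The patient must prevail on a majority of issues; overall, the provider prevails.

provider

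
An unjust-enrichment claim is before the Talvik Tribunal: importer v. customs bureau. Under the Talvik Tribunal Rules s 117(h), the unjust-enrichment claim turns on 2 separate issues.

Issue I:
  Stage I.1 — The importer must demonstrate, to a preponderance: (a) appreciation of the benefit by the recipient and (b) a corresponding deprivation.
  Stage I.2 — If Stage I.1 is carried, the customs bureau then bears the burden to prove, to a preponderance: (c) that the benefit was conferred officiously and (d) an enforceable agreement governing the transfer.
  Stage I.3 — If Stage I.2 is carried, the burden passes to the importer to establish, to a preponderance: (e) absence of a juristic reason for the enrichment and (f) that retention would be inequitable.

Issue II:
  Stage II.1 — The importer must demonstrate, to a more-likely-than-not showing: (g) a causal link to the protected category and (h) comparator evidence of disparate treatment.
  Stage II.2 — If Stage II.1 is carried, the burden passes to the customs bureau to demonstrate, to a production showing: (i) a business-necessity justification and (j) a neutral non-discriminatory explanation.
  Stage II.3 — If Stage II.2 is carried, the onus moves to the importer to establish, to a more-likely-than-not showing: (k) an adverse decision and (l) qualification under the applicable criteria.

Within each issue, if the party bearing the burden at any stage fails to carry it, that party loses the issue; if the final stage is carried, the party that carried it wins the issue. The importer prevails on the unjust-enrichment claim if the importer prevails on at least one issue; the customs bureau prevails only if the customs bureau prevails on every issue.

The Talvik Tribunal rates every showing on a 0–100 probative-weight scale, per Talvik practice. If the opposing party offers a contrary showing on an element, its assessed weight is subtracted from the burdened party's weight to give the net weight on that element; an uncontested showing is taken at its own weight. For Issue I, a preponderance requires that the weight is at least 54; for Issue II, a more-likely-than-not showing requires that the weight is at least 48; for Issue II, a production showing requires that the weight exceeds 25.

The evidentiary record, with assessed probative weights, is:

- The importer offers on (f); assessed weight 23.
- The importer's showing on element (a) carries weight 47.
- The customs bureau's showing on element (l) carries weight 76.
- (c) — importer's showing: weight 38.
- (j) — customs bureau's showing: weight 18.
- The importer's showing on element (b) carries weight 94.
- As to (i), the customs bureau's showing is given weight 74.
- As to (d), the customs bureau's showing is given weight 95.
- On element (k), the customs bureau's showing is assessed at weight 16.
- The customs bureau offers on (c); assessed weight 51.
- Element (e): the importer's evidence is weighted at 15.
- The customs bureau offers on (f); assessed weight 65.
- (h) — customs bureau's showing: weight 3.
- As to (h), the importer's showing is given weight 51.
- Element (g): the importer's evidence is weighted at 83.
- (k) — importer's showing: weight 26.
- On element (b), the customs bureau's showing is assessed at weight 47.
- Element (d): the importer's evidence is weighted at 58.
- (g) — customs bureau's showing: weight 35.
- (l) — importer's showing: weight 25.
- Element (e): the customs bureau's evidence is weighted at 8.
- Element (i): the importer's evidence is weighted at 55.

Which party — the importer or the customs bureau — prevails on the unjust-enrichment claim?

importer

— Issue I —
At Stage I.1 the importer must meet a preponderance (weight is at least 54): on (a) the weight is 47, < 54, so (a) does not meet the standard; on (b) the weight is 94 less the opposing 47 gives net 47, < 54, so (b) does not meet the standard.
  Stage I.1 not carried; the importer fails its burden.
So the customs bureau prevails on this issue.
— Issue II —
Stage II.1 (importer, a more-likely-than-not showing, weight is at least 48): (g) net 83−35=48 ≥ 48 — meets; (h) net 51−3=48 ≥ 48 — meets.
  Stage II.1 is satisfied; the onus moves to the customs bureau.
Stage II.2 (customs bureau, a production showing, weight exceeds 25): (i) net 74−55=19 ≤ 25 — fails; (j) 18 ≤ 25 — fails.
  Stage II.2 not carried; the customs bureau fails its burden.
The importer prevails on this issue.
Per-issue: Issue I → customs bureau; Issue II → importer. The importer must prevail on at least one issue; overall, the importer prevails.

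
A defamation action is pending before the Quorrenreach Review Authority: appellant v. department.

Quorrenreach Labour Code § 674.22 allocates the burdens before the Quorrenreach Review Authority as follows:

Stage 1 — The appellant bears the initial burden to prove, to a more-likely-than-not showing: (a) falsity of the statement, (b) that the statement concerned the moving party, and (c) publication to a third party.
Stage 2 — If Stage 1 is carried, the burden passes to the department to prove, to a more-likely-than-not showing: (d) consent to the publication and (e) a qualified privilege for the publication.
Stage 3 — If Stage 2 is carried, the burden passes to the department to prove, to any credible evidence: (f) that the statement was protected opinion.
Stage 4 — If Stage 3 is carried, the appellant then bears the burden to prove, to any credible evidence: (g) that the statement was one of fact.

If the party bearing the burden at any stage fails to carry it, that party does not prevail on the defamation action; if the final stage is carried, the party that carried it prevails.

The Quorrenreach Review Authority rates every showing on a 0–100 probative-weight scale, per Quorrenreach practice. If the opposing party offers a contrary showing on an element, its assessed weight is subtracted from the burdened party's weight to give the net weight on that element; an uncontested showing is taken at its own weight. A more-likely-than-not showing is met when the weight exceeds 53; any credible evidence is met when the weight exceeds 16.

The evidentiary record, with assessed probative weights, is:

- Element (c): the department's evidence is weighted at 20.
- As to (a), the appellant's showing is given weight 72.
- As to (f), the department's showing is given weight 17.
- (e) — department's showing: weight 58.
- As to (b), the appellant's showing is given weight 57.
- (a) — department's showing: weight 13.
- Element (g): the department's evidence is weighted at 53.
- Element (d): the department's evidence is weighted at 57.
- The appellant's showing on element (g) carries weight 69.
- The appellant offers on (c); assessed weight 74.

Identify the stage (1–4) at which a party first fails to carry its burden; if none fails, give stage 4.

At Stage 1 the appellant must meet a more-likely-than-not showing (weight exceeds 53): on (a) the weight is 72 less the opposing 13 gives net 59, > 53, so (a) meets the standard; on (b) the weight is 57, which does exceed 53, so (b) meets the standard; on (c) the weight is 74 less the opposing 20 gives net 54, > 53, so (c) meets the standard.
  Stage 1 is satisfied; the onus moves to the department.
At Stage 2 the department must meet a more-likely-than-not showing (weight exceeds 53): on (d) the weight is 57, which does exceed 53, so (d) meets the standard; on (e) the weight is 58, > 53, so (e) meets the standard.
  Stage 2 is satisfied; the department continues to bear the burden.
At Stage 3 the department must meet any credible evidence (weight exceeds 16): on (f) the weight is 17, > 16, so (f) meets the standard.
  All elements met. The burden passes to the appellant.
At Stage 4 the appellant must meet any credible evidence (weight exceeds 16): on (g) the weight is 69 less the opposing 53 gives net 16, which does not exceed 16, so (g) does not meet the standard.
  Stage 4 not carried; the appellant fails its burden.
The analysis ends at Stage 4; the department prevails.

stage 4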